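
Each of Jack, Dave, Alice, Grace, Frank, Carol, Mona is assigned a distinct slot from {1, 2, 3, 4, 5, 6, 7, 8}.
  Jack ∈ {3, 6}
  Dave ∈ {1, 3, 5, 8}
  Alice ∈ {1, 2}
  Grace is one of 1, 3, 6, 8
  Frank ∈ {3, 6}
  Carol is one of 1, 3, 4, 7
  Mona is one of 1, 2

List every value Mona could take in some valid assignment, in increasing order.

1, 2

Jack and Frank share exactly the 2 values {3, 6}; by pigeonhole those values go to them, so strike 3, 6 from Dave, Grace, Carol.
The 2 variables Alice and Mona are confined to {1, 2}, which locks those values in; drop them from Dave, Grace, Carol.
That leaves Grace = 8. Eliminate 8 elsewhere: Dave.
Dave has just one choice, so Dave = 5.
No further eliminations apply; Mona can still be any of 1, 2.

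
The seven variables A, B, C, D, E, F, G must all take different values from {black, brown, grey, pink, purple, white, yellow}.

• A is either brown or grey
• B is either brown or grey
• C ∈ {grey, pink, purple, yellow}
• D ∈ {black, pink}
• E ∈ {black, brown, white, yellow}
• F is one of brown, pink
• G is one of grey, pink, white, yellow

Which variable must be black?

Among the 7 variables, purple fits only C (and all 7 values in {black, brown, grey, pink, purple, white, yellow} must be used), so C = purple.
A and B between them cover only {brown, grey} — a naked pair. Remove those values from E, F, G.
F must be pink (only option left). Eliminate pink elsewhere: D, G.
So black goes to D.

D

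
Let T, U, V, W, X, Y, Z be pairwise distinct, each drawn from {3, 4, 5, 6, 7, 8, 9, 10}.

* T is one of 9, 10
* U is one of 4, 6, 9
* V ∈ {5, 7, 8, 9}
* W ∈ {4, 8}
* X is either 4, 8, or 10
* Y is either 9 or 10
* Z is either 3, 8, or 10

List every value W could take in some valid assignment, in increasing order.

The 2 variables T and Y are confined to {9, 10}, which locks those values in; drop them from U, V, X, Z.
W and X share exactly the 2 values {4, 8}; by pigeonhole those values go to them, so strike 4, 8 from U, V, Z.
U must be 6 (only option left).
Z has just one choice, so Z = 3.
No further eliminations apply; W can still be any of 4, 8.

4, 8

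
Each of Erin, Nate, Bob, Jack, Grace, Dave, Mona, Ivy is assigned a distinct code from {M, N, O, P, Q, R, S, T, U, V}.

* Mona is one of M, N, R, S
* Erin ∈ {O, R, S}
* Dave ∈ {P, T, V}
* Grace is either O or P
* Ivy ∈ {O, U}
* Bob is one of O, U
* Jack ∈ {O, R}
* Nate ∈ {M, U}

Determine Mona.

Bob and Ivy share exactly the 2 values {O, U}; by pigeonhole those values go to them, so strike O, U from Erin, Nate, Jack, Grace.
Nate's domain is down to {M}, so Nate = M. Strike M from Mona.
Jack must be R (only option left). Eliminate R elsewhere: Erin, Mona.
That leaves Grace = P. Remove P from Dave.
That leaves Erin = S. Remove S from Mona.
So Mona = N.

N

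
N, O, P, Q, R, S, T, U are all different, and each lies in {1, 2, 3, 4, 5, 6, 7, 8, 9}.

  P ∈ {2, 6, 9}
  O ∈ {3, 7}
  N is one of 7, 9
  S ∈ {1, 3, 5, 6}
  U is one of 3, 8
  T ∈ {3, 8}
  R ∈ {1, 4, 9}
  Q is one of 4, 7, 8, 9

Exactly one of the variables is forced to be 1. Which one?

R

T and U between them cover only {3, 8} — a naked pair. Remove those values from O, Q, S.
That leaves O = 7. Eliminate 7 elsewhere: N, Q.
N's domain is down to {9}, so N = 9. Strike 9 from P, Q, R.
Q must be 4 (only option left). Eliminate 4 elsewhere: R.
So 1 goes to R.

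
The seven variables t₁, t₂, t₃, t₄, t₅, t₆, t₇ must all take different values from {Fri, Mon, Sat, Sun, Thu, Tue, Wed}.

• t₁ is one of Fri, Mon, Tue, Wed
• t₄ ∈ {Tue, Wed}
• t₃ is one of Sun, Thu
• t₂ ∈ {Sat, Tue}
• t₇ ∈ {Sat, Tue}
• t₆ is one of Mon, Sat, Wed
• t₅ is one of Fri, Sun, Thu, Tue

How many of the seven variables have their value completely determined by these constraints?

3

The 2 variables t₂ and t₇ are confined to {Sat, Tue}, which locks those values in; drop them from t₁, t₄, t₅, t₆.
t₄ must be Wed (only option left). Strike Wed from t₁, t₆.
t₆ has just one choice, so t₆ = Mon. Strike Mon from t₁.
t₁'s domain is down to {Fri}, so t₁ = Fri. So t₅ can't be Fri.
Determined: t₁=Fri, t₄=Wed, t₆=Mon. The other variables each still have more than one consistent value. That makes 3.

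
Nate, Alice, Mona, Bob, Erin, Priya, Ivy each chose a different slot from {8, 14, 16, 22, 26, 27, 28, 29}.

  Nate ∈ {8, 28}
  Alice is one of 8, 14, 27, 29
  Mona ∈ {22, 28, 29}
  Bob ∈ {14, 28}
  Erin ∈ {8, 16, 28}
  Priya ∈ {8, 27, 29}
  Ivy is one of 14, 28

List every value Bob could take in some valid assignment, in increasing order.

The 7 variables draw from only 7 values {8, 14, 16, 22, 27, 28, 29}, so each is used; only Erin can be 16, hence Erin = 16.
The 6 still-open variables together cover exactly {8, 14, 22, 27, 28, 29} — 6 values for 6 variables — and 22 appears only in Mona's list, so Mona = 22.
The 2 variables Bob and Ivy are confined to {14, 28}, which locks those values in; drop them from Nate, Alice.
That leaves Nate = 8. So Alice, Priya can't be 8.
No further eliminations apply; Bob can still be any of 14, 28.

14, 28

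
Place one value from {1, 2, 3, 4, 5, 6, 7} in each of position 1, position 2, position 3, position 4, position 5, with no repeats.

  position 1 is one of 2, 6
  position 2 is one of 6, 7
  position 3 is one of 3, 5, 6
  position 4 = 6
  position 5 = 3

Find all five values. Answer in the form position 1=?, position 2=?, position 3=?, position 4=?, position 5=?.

position 1=2, position 2=7, position 3=5, position 4=6, position 5=3

position 4 has just one choice, so position 4 = 6. Strike 6 from position 1, position 2, position 3.
position 5 must be 3 (only option left). Remove 3 from position 3.
position 1 must be 2 (only option left).
position 2 has just one choice, so position 2 = 7.
position 3 has just one choice, so position 3 = 5.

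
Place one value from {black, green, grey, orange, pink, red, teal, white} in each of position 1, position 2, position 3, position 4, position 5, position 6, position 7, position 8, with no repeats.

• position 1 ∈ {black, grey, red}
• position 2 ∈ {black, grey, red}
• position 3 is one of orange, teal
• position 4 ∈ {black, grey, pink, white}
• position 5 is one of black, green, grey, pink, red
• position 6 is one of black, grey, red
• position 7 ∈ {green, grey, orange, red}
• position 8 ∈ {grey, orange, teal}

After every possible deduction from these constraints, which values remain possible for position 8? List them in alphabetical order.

orange, teal

Among the 8 variables, white fits only position 4 (and all 8 values in {black, green, grey, orange, pink, red, teal, white} must be used), so position 4 = white.
The 7 still-open variables together cover exactly {black, green, grey, orange, pink, red, teal} — 7 values for 7 variables — and pink appears only in position 5's list, so position 5 = pink.
The 6 still-open variables draw from only 6 values {black, green, grey, orange, red, teal}, so each is used; only position 7 can be green, hence position 7 = green.
position 1, position 2, position 6 between them cover only {black, grey, red} — a naked triple. Remove those values from position 8.
No further eliminations apply; position 8 can still be any of orange, teal.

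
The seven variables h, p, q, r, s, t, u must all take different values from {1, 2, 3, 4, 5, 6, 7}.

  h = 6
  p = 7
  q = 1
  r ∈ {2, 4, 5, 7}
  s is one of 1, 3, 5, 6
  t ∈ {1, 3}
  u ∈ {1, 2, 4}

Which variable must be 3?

t

h must be 6 (only option left). Eliminate 6 elsewhere: s.
p's domain is down to {7}, so p = 7. Remove 7 from r.
q's domain is down to {1}, so q = 1. Strike 1 from s, t, u.
So 3 goes to t.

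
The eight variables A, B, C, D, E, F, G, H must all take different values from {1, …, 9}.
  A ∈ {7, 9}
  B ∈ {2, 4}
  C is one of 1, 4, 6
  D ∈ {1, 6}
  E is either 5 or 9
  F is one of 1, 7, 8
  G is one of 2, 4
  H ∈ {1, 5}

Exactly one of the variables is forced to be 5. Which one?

The 8 variables together cover exactly {1, 2, 4, 5, 6, 7, 8, 9} — 8 values for 8 variables — and 8 appears only in F's list, so F = 8.
The 7 still-open variables together cover exactly {1, 2, 4, 5, 6, 7, 9} — 7 values for 7 variables — and 7 appears only in A's list, so A = 7.
Among the 6 still-open variables, 9 fits only E (and all 6 values in {1, 2, 4, 5, 6, 9} must be used), so E = 9.
Among the 5 still-open variables, 5 fits only H (and all 5 values in {1, 2, 4, 5, 6} must be used), so H = 5.

H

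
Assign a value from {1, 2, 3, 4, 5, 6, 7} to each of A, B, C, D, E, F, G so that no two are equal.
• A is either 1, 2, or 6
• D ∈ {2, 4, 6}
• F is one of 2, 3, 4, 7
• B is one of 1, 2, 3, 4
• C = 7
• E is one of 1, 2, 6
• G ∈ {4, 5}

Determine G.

5

C's domain is down to {7}, so C = 7. Eliminate 7 elsewhere: F.
Among the 6 still-open variables, 5 fits only G (and all 6 values in {1, 2, 3, 4, 5, 6} must be used), so G = 5.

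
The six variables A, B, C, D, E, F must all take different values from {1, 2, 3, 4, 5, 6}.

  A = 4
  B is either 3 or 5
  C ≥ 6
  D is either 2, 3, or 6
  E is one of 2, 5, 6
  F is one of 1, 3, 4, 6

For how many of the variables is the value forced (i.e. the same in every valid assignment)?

3

A must be 4 (only option left). Eliminate 4 elsewhere: F.
That leaves C = 6. Remove 6 from D, E, F.
The 4 still-open variables draw from only 4 values {1, 2, 3, 5}, so each is used; only F can be 1, hence F = 1.
Determined: A=4, C=6, F=1. The other variables each still have more than one consistent value. That makes 3.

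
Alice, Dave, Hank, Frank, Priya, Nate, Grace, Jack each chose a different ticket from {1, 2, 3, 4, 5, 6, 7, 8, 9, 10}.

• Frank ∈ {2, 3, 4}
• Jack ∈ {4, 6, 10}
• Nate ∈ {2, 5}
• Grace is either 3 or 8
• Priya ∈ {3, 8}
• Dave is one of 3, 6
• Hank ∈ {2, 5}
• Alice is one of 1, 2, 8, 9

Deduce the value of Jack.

The 2 variables Hank and Nate are confined to {2, 5}, which locks those values in; drop them from Alice, Frank.
Priya and Grace between them cover only {3, 8} — a naked pair. Remove those values from Alice, Dave, Frank.
Dave's domain is down to {6}, so Dave = 6. So Jack can't be 6.
Frank must be 4 (only option left). So Jack can't be 4.
So Jack = 10.

10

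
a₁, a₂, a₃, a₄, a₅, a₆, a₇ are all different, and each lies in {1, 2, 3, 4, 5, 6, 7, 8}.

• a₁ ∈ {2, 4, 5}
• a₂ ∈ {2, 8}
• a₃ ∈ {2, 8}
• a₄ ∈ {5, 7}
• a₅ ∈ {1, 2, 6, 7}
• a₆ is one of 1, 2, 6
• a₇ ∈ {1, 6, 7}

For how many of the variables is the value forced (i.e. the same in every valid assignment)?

The 7 variables together cover exactly {1, 2, 4, 5, 6, 7, 8} — 7 values for 7 variables — and 4 appears only in a₁'s list, so a₁ = 4.
Among the 6 still-open variables, 5 fits only a₄ (and all 6 values in {1, 2, 5, 6, 7, 8} must be used), so a₄ = 5.
a₂ and a₃ share exactly the 2 values {2, 8}; by pigeonhole those values go to them, so strike 2, 8 from a₅, a₆.
Determined: a₁=4, a₄=5. The other variables each still have more than one consistent value. That makes 2.

2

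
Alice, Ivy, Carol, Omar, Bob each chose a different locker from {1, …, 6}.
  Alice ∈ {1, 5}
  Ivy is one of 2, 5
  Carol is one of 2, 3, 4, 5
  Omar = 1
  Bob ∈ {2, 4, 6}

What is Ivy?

Omar must be 1 (only option left). Eliminate 1 elsewhere: Alice.
That leaves Alice = 5. So Ivy, Carol can't be 5.
So Ivy = 2.

2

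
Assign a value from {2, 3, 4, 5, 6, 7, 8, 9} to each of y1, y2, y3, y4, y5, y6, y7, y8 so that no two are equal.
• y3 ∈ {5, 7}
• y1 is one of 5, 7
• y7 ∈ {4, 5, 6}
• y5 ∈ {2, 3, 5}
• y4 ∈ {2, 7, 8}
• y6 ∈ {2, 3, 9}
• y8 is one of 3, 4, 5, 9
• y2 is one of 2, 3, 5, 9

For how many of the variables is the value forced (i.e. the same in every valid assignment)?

3

The 8 variables together cover exactly {2, 3, 4, 5, 6, 7, 8, 9} — 8 values for 8 variables — and 6 appears only in y7's list, so y7 = 6.
The 7 still-open variables together cover exactly {2, 3, 4, 5, 7, 8, 9} — 7 values for 7 variables — and 4 appears only in y8's list, so y8 = 4.
The 6 still-open variables together cover exactly {2, 3, 5, 7, 8, 9} — 6 values for 6 variables — and 8 appears only in y4's list, so y4 = 8.
y1 and y3 between them cover only {5, 7} — a naked pair. Remove those values from y2, y5.
Determined: y4=8, y7=6, y8=4. The other variables each still have more than one consistent value. That makes 3.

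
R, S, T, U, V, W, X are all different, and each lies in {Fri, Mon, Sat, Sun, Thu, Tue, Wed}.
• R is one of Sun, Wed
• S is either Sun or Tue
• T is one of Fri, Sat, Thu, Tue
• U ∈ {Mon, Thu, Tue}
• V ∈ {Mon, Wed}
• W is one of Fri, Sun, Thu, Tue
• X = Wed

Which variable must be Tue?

S

X has just one choice, so X = Wed. So R, V can't be Wed.
R's domain is down to {Sun}, so R = Sun. Remove Sun from S, W.
So Tue goes to S.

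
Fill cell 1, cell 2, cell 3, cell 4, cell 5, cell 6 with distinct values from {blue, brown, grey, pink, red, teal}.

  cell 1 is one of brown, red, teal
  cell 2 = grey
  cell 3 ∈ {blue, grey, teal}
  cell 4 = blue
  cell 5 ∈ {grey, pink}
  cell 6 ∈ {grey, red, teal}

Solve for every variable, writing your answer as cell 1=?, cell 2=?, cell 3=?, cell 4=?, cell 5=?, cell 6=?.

cell 1=brown, cell 2=grey, cell 3=teal, cell 4=blue, cell 5=pink, cell 6=red

cell 2 must be grey (only option left). Eliminate grey elsewhere: cell 3, cell 5, cell 6.
cell 4's domain is down to {blue}, so cell 4 = blue. So cell 3 can't be blue.
cell 5 has just one choice, so cell 5 = pink.
cell 3 has just one choice, so cell 3 = teal. Strike teal from cell 1, cell 6.
That leaves cell 6 = red. Remove red from cell 1.
That leaves cell 1 = brown.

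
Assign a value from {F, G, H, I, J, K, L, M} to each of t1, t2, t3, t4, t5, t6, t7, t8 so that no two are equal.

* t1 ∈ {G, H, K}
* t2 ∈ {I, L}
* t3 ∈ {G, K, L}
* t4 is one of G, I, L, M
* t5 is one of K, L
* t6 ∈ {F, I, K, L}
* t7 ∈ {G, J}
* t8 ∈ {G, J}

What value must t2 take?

The 8 variables together cover exactly {F, G, H, I, J, K, L, M} — 8 values for 8 variables — and F appears only in t6's list, so t6 = F.
Among the 7 still-open variables, H fits only t1 (and all 7 values in {G, H, I, J, K, L, M} must be used), so t1 = H.
The 6 still-open variables together cover exactly {G, I, J, K, L, M} — 6 values for 6 variables — and M appears only in t4's list, so t4 = M.
The 5 still-open variables draw from only 5 values {G, I, J, K, L}, so each is used; only t2 can be I, hence t2 = I.

I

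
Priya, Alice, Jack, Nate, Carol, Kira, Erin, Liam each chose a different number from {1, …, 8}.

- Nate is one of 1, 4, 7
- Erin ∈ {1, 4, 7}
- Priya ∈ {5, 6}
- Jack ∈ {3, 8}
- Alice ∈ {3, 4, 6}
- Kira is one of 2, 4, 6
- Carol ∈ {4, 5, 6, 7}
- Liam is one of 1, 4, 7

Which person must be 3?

Among the 8 variables, 2 fits only Kira (and all 8 values in {1, 2, 3, 4, 5, 6, 7, 8} must be used), so Kira = 2.
Among the 7 still-open variables, 8 fits only Jack (and all 7 values in {1, 3, 4, 5, 6, 7, 8} must be used), so Jack = 8.
The 6 still-open variables together cover exactly {1, 3, 4, 5, 6, 7} — 6 values for 6 variables — and 3 appears only in Alice's list, so Alice = 3.

Alice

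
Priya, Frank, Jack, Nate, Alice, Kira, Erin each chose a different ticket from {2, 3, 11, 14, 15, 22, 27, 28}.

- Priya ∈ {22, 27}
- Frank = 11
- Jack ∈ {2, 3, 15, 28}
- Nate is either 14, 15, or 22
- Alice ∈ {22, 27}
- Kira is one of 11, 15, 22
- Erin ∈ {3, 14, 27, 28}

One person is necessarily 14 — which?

Frank must be 11 (only option left). Strike 11 from Kira.
Priya and Alice share exactly the 2 values {22, 27}; by pigeonhole those values go to them, so strike 22, 27 from Nate, Kira, Erin.
That leaves Kira = 15. Eliminate 15 elsewhere: Jack, Nate.
So 14 goes to Nate.

Nate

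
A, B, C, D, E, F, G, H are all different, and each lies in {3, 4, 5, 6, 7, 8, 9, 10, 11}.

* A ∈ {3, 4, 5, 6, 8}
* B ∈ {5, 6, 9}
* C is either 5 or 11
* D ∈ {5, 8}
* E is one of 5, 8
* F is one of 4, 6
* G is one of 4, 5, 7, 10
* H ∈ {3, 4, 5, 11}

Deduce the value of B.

9

The 2 variables D and E are confined to {5, 8}, which locks those values in; drop them from A, B, C, G, H.
C has just one choice, so C = 11. Remove 11 from H.
A, F, H share exactly the 3 values {3, 4, 6}; by pigeonhole those values go to them, so strike 3, 4, 6 from B, G.
So B = 9.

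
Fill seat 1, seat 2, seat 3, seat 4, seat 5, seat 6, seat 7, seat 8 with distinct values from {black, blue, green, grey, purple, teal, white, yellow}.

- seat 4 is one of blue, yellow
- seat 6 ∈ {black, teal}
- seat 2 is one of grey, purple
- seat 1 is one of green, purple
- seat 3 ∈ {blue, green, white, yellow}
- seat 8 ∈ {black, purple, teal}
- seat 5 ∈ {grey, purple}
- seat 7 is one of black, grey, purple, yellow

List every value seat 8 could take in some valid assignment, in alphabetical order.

black, teal

The 8 variables together cover exactly {black, blue, green, grey, purple, teal, white, yellow} — 8 values for 8 variables — and white appears only in seat 3's list, so seat 3 = white.
The 7 still-open variables draw from only 7 values {black, blue, green, grey, purple, teal, yellow}, so each is used; only seat 4 can be blue, hence seat 4 = blue.
Among the 6 still-open variables, green fits only seat 1 (and all 6 values in {black, green, grey, purple, teal, yellow} must be used), so seat 1 = green.
The 5 still-open variables together cover exactly {black, grey, purple, teal, yellow} — 5 values for 5 variables — and yellow appears only in seat 7's list, so seat 7 = yellow.
The 2 variables seat 2 and seat 5 are confined to {grey, purple}, which locks those values in; drop them from seat 8.
No further eliminations apply; seat 8 can still be any of black, teal.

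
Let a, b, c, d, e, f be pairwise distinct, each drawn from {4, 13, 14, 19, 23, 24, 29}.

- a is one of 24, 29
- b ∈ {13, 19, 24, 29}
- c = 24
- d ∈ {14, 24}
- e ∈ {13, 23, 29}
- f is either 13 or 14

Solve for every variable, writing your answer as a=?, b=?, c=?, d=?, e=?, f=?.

c has just one choice, so c = 24. Eliminate 24 elsewhere: a, b, d.
d must be 14 (only option left). Remove 14 from f.
f's domain is down to {13}, so f = 13. Remove 13 from b, e.
a must be 29 (only option left). Eliminate 29 elsewhere: b, e.
That leaves b = 19.
That leaves e = 23.

a=29, b=19, c=24, d=14, e=23, f=13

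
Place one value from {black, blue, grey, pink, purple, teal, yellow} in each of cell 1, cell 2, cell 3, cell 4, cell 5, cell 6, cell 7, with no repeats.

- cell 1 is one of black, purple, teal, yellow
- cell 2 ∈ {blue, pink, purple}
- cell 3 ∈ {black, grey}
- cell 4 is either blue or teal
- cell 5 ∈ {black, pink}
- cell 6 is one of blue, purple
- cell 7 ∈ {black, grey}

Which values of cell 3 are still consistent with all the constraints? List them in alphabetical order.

The 7 variables draw from only 7 values {black, blue, grey, pink, purple, teal, yellow}, so each is used; only cell 1 can be yellow, hence cell 1 = yellow.
The 6 still-open variables draw from only 6 values {black, blue, grey, pink, purple, teal}, so each is used; only cell 4 can be teal, hence cell 4 = teal.
cell 3 and cell 7 share exactly the 2 values {black, grey}; by pigeonhole those values go to them, so strike black, grey from cell 5.
cell 5 has just one choice, so cell 5 = pink. Eliminate pink elsewhere: cell 2.
No further eliminations apply; cell 3 can still be any of black, grey.

black, grey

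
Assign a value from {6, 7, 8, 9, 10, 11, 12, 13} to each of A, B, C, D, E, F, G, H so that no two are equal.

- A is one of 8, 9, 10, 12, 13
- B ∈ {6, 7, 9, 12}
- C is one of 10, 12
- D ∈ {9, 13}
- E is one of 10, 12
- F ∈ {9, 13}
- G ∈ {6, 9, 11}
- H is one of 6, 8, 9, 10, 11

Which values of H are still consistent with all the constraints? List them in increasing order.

The 8 variables together cover exactly {6, 7, 8, 9, 10, 11, 12, 13} — 8 values for 8 variables — and 7 appears only in B's list, so B = 7.
C and E share exactly the 2 values {10, 12}; by pigeonhole those values go to them, so strike 10, 12 from A, H.
D and F between them cover only {9, 13} — a naked pair. Remove those values from A, G, H.
That leaves A = 8. Remove 8 from H.
No further eliminations apply; H can still be any of 6, 11.

6, 11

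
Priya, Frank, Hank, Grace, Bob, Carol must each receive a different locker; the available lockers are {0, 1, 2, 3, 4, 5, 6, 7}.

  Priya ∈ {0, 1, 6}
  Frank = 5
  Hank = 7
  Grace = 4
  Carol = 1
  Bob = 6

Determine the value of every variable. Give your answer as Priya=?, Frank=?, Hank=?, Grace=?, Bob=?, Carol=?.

Frank has just one choice, so Frank = 5.
Hank has just one choice, so Hank = 7.
That leaves Grace = 4.
Bob has just one choice, so Bob = 6. So Priya can't be 6.
That leaves Carol = 1. Remove 1 from Priya.
That leaves Priya = 0.

Priya=0, Frank=5, Hank=7, Grace=4, Bob=6, Carol=1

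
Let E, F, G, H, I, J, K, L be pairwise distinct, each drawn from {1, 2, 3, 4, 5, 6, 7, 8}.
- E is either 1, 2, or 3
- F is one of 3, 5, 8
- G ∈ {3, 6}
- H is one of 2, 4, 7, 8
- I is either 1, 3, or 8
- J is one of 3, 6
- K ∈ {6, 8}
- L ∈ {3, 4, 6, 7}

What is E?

The 8 variables together cover exactly {1, 2, 3, 4, 5, 6, 7, 8} — 8 values for 8 variables — and 5 appears only in F's list, so F = 5.
G and J between them cover only {3, 6} — a naked pair. Remove those values from E, I, K, L.
K must be 8 (only option left). Eliminate 8 elsewhere: H, I.
That leaves I = 1. Strike 1 from E.
So E = 2.

2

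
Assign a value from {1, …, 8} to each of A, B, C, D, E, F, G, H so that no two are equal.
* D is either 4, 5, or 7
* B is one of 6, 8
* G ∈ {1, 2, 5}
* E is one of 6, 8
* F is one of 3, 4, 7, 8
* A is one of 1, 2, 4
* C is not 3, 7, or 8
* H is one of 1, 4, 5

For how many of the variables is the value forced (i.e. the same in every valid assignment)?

Among the 8 variables, 3 fits only F (and all 8 values in {1, 2, 3, 4, 5, 6, 7, 8} must be used), so F = 3.
The 7 still-open variables together cover exactly {1, 2, 4, 5, 6, 7, 8} — 7 values for 7 variables — and 7 appears only in D's list, so D = 7.
B and E between them cover only {6, 8} — a naked pair. Remove those values from C.
Determined: D=7, F=3. The other variables each still have more than one consistent value. That makes 2.

2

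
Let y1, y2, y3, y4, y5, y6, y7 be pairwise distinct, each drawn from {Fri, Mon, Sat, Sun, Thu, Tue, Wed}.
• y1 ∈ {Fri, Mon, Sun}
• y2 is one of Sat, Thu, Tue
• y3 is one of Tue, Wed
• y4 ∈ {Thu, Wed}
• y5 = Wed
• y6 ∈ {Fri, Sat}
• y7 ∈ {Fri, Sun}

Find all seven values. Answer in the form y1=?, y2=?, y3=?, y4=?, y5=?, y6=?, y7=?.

y1=Mon, y2=Sat, y3=Tue, y4=Thu, y5=Wed, y6=Fri, y7=Sun

y5 has just one choice, so y5 = Wed. Strike Wed from y3, y4.
y3's domain is down to {Tue}, so y3 = Tue. Strike Tue from y2.
y4's domain is down to {Thu}, so y4 = Thu. Remove Thu from y2.
y2 has just one choice, so y2 = Sat. So y6 can't be Sat.
y6's domain is down to {Fri}, so y6 = Fri. Eliminate Fri elsewhere: y1, y7.
y7 must be Sun (only option left). So y1 can't be Sun.
y1 must be Mon (only option left).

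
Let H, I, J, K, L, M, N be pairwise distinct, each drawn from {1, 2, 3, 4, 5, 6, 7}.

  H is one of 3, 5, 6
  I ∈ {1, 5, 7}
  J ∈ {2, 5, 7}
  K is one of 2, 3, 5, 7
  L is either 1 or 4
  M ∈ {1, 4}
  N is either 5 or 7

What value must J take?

Among the 7 variables, 6 fits only H (and all 7 values in {1, 2, 3, 4, 5, 6, 7} must be used), so H = 6.
Among the 6 still-open variables, 3 fits only K (and all 6 values in {1, 2, 3, 4, 5, 7} must be used), so K = 3.
Among the 5 still-open variables, 2 fits only J (and all 5 values in {1, 2, 4, 5, 7} must be used), so J = 2.

2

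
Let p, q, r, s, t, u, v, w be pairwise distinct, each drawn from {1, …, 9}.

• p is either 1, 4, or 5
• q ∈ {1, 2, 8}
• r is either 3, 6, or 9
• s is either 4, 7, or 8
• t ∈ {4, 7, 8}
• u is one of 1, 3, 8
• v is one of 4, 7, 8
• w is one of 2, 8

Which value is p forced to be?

5

The 3 variables s, t, v are confined to {4, 7, 8}, which locks those values in; drop them from p, q, u, w.
w must be 2 (only option left). Remove 2 from q.
q has just one choice, so q = 1. Remove 1 from p, u.
So p = 5.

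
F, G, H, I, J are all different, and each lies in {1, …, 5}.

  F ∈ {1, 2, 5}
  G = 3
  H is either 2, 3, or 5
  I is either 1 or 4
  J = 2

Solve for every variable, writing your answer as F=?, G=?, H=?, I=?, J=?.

G has just one choice, so G = 3. Eliminate 3 elsewhere: H.
J has just one choice, so J = 2. Strike 2 from F, H.
H's domain is down to {5}, so H = 5. So F can't be 5.
F must be 1 (only option left). Eliminate 1 elsewhere: I.
I must be 4 (only option left).

F=1, G=3, H=5, I=4, J=2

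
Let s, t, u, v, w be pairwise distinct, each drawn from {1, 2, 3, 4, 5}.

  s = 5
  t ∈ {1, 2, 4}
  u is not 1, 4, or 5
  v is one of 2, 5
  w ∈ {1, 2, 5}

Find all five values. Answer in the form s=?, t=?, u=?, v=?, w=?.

s must be 5 (only option left). So v, w can't be 5.
v's domain is down to {2}, so v = 2. Remove 2 from t, u, w.
That leaves w = 1. So t can't be 1.
t must be 4 (only option left).
u's domain is down to {3}, so u = 3.

s=5, t=4, u=3, v=2, w=1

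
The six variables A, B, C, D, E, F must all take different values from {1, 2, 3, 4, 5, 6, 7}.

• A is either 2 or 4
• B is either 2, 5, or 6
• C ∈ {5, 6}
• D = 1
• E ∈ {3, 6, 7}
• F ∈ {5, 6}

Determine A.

4

D must be 1 (only option left).
The 2 variables C and F are confined to {5, 6}, which locks those values in; drop them from B, E.
B must be 2 (only option left). So A can't be 2.
So A = 4.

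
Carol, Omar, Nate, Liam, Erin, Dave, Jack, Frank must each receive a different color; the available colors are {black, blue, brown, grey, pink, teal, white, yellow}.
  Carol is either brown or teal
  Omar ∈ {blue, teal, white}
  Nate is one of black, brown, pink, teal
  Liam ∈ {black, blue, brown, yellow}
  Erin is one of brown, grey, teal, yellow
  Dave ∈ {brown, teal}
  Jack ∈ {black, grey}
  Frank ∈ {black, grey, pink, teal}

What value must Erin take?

The 8 variables draw from only 8 values {black, blue, brown, grey, pink, teal, white, yellow}, so each is used; only Omar can be white, hence Omar = white.
The 7 still-open variables together cover exactly {black, blue, brown, grey, pink, teal, yellow} — 7 values for 7 variables — and blue appears only in Liam's list, so Liam = blue.
The 6 still-open variables together cover exactly {black, brown, grey, pink, teal, yellow} — 6 values for 6 variables — and yellow appears only in Erin's list, so Erin = yellow.

yellow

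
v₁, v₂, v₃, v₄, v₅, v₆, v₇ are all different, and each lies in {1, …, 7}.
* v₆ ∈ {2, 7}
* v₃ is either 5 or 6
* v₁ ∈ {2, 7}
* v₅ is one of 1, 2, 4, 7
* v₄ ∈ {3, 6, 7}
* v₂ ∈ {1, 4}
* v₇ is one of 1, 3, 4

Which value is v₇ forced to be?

3

The 7 variables draw from only 7 values {1, 2, 3, 4, 5, 6, 7}, so each is used; only v₃ can be 5, hence v₃ = 5.
The 6 still-open variables draw from only 6 values {1, 2, 3, 4, 6, 7}, so each is used; only v₄ can be 6, hence v₄ = 6.
The 5 still-open variables draw from only 5 values {1, 2, 3, 4, 7}, so each is used; only v₇ can be 3, hence v₇ = 3.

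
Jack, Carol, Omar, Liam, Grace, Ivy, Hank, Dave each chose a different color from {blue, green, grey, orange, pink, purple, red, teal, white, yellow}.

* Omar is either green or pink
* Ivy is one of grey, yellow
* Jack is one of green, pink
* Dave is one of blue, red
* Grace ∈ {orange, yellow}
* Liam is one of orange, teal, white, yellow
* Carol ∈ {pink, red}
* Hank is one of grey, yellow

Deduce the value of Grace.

Jack and Omar share exactly the 2 values {green, pink}; by pigeonhole those values go to them, so strike green, pink from Carol.
That leaves Carol = red. Remove red from Dave.
Dave has just one choice, so Dave = blue.
Ivy and Hank between them cover only {grey, yellow} — a naked pair. Remove those values from Liam, Grace.
So Grace = orange.

orange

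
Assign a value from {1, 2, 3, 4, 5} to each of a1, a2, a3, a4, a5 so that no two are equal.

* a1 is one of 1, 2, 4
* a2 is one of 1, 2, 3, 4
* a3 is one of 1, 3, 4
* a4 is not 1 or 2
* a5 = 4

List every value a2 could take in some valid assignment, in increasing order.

a5 has just one choice, so a5 = 4. Strike 4 from a1, a2, a3, a4.
The 4 still-open variables together cover exactly {1, 2, 3, 5} — 4 values for 4 variables — and 5 appears only in a4's list, so a4 = 5.
No further eliminations apply; a2 can still be any of 1, 2, 3.

1, 2, 3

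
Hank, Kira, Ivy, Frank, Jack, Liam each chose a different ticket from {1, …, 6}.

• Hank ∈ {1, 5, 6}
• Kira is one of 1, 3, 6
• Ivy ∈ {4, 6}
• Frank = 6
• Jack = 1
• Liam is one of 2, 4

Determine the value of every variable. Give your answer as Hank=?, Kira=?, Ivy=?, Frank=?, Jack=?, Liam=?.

Hank=5, Kira=3, Ivy=4, Frank=6, Jack=1, Liam=2

Frank must be 6 (only option left). So Hank, Kira, Ivy can't be 6.
Jack's domain is down to {1}, so Jack = 1. Eliminate 1 elsewhere: Hank, Kira.
Hank has just one choice, so Hank = 5.
Kira must be 3 (only option left).
Ivy's domain is down to {4}, so Ivy = 4. Eliminate 4 elsewhere: Liam.
Liam must be 2 (only option left).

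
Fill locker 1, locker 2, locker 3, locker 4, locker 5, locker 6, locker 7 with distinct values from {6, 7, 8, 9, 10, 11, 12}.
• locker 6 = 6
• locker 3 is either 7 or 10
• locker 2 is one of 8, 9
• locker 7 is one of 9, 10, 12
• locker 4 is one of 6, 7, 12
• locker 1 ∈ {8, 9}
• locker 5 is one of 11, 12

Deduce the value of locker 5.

11

locker 6 has just one choice, so locker 6 = 6. Strike 6 from locker 4.
The 6 still-open variables together cover exactly {7, 8, 9, 10, 11, 12} — 6 values for 6 variables — and 11 appears only in locker 5's list, so locker 5 = 11.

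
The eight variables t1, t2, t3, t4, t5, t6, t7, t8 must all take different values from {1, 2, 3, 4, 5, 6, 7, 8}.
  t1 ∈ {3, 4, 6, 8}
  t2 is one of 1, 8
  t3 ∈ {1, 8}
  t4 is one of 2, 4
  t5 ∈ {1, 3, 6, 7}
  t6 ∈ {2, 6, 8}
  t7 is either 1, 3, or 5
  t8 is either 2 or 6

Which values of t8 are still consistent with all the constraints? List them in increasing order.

Among the 8 variables, 5 fits only t7 (and all 8 values in {1, 2, 3, 4, 5, 6, 7, 8} must be used), so t7 = 5.
The 7 still-open variables draw from only 7 values {1, 2, 3, 4, 6, 7, 8}, so each is used; only t5 can be 7, hence t5 = 7.
The 6 still-open variables draw from only 6 values {1, 2, 3, 4, 6, 8}, so each is used; only t1 can be 3, hence t1 = 3.
The 5 still-open variables draw from only 5 values {1, 2, 4, 6, 8}, so each is used; only t4 can be 4, hence t4 = 4.
The 2 variables t2 and t3 are confined to {1, 8}, which locks those values in; drop them from t6.
No further eliminations apply; t8 can still be any of 2, 6.

2, 6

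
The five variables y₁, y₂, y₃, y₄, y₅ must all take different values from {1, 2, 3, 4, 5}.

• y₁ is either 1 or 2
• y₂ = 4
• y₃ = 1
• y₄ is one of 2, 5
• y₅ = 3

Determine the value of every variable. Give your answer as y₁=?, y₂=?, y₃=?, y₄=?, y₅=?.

y₁=2, y₂=4, y₃=1, y₄=5, y₅=3

y₂ has just one choice, so y₂ = 4.
y₃ has just one choice, so y₃ = 1. Eliminate 1 elsewhere: y₁.
y₅ has just one choice, so y₅ = 3.
y₁ has just one choice, so y₁ = 2. So y₄ can't be 2.
y₄'s domain is down to {5}, so y₄ = 5.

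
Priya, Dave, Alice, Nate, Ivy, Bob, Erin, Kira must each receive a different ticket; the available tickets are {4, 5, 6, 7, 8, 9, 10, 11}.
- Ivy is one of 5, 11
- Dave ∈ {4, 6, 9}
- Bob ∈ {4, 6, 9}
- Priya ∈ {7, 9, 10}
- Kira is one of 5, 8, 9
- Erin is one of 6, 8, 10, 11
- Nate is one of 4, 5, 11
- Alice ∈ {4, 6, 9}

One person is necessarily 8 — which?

Among the 8 variables, 7 fits only Priya (and all 8 values in {4, 5, 6, 7, 8, 9, 10, 11} must be used), so Priya = 7.
The 7 still-open variables draw from only 7 values {4, 5, 6, 8, 9, 10, 11}, so each is used; only Erin can be 10, hence Erin = 10.
The 6 still-open variables together cover exactly {4, 5, 6, 8, 9, 11} — 6 values for 6 variables — and 8 appears only in Kira's list, so Kira = 8.

Kira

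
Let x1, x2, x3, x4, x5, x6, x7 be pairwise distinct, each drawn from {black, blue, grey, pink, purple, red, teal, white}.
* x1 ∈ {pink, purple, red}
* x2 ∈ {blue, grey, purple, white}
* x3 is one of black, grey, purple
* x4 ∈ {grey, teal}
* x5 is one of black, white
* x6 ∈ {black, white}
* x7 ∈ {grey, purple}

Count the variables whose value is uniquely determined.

2

x5 and x6 between them cover only {black, white} — a naked pair. Remove those values from x2, x3.
x3 and x7 share exactly the 2 values {grey, purple}; by pigeonhole those values go to them, so strike grey, purple from x1, x2, x4.
x2 must be blue (only option left).
x4's domain is down to {teal}, so x4 = teal.
Determined: x2=blue, x4=teal. The other variables each still have more than one consistent value. That makes 2.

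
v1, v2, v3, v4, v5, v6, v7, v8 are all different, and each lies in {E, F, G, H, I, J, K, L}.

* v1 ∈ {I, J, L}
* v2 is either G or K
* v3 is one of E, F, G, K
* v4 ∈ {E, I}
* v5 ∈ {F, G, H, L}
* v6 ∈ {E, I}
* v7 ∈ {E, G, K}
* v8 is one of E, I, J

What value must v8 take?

The 8 variables together cover exactly {E, F, G, H, I, J, K, L} — 8 values for 8 variables — and H appears only in v5's list, so v5 = H.
The 7 still-open variables draw from only 7 values {E, F, G, I, J, K, L}, so each is used; only v3 can be F, hence v3 = F.
The 6 still-open variables draw from only 6 values {E, G, I, J, K, L}, so each is used; only v1 can be L, hence v1 = L.
The 5 still-open variables draw from only 5 values {E, G, I, J, K}, so each is used; only v8 can be J, hence v8 = J.

J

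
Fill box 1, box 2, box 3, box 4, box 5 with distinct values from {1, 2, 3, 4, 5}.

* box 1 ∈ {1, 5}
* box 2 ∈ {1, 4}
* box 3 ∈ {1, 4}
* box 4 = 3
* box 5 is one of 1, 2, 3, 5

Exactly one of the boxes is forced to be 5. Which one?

box 1

box 4's domain is down to {3}, so box 4 = 3. Strike 3 from box 5.
The 4 still-open variables together cover exactly {1, 2, 4, 5} — 4 values for 4 variables — and 2 appears only in box 5's list, so box 5 = 2.
Among the 3 still-open variables, 5 fits only box 1 (and all 3 values in {1, 4, 5} must be used), so box 1 = 5.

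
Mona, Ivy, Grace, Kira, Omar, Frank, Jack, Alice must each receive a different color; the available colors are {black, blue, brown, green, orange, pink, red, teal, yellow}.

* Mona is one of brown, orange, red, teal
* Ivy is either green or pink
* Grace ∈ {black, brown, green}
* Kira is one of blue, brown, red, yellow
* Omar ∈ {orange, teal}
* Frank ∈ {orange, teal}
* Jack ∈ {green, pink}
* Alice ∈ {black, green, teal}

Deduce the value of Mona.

red

The 2 variables Ivy and Jack are confined to {green, pink}, which locks those values in; drop them from Grace, Alice.
The 2 variables Omar and Frank are confined to {orange, teal}, which locks those values in; drop them from Mona, Alice.
Alice has just one choice, so Alice = black. So Grace can't be black.
That leaves Grace = brown. Remove brown from Mona, Kira.
So Mona = red.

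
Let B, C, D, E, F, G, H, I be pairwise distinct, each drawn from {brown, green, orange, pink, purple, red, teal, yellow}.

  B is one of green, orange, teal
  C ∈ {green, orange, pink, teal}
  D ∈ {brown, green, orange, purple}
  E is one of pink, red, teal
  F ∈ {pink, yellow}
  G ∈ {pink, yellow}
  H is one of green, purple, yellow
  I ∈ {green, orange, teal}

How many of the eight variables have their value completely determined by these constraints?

3

The 8 variables together cover exactly {brown, green, orange, pink, purple, red, teal, yellow} — 8 values for 8 variables — and brown appears only in D's list, so D = brown.
Among the 7 still-open variables, purple fits only H (and all 7 values in {green, orange, pink, purple, red, teal, yellow} must be used), so H = purple.
The 6 still-open variables together cover exactly {green, orange, pink, red, teal, yellow} — 6 values for 6 variables — and red appears only in E's list, so E = red.
F and G between them cover only {pink, yellow} — a naked pair. Remove those values from C.
Determined: D=brown, E=red, H=purple. The other variables each still have more than one consistent value. That makes 3.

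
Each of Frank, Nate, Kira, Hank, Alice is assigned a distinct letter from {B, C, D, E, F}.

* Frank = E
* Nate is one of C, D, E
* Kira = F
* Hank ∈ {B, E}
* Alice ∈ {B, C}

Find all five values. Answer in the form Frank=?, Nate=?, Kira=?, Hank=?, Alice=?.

Frank=E, Nate=D, Kira=F, Hank=B, Alice=C

Frank must be E (only option left). Remove E from Nate, Hank.
Kira must be F (only option left).
Hank has just one choice, so Hank = B. Remove B from Alice.
Alice's domain is down to {C}, so Alice = C. Remove C from Nate.
Nate must be D (only option left).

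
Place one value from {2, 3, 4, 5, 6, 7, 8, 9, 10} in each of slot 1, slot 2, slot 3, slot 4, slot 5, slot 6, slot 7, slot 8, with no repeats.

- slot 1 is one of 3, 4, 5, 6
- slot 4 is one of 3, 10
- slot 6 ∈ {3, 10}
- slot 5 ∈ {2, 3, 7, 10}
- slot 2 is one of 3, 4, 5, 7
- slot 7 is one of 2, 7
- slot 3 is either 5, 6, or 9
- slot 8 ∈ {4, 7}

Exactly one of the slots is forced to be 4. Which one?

slot 8

Among the 8 variables, 9 fits only slot 3 (and all 8 values in {2, 3, 4, 5, 6, 7, 9, 10} must be used), so slot 3 = 9.
Among the 7 still-open variables, 6 fits only slot 1 (and all 7 values in {2, 3, 4, 5, 6, 7, 10} must be used), so slot 1 = 6.
Among the 6 still-open variables, 5 fits only slot 2 (and all 6 values in {2, 3, 4, 5, 7, 10} must be used), so slot 2 = 5.
Among the 5 still-open variables, 4 fits only slot 8 (and all 5 values in {2, 3, 4, 7, 10} must be used), so slot 8 = 4.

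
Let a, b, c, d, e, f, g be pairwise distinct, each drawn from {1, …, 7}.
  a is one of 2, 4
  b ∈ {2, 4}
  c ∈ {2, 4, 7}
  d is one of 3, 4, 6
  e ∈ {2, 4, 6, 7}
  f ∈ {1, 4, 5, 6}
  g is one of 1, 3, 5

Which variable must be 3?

The 2 variables a and b are confined to {2, 4}, which locks those values in; drop them from c, d, e, f.
That leaves c = 7. Remove 7 from e.
That leaves e = 6. Eliminate 6 elsewhere: d, f.
So 3 goes to d.

d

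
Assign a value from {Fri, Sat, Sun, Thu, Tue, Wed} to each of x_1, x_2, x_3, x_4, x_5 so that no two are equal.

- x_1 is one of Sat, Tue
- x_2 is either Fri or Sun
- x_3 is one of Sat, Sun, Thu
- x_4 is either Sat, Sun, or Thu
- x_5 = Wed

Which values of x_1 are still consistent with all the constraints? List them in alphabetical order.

Sat, Tue

x_5 must be Wed (only option left).
No further eliminations apply; x_1 can still be any of Sat, Tue.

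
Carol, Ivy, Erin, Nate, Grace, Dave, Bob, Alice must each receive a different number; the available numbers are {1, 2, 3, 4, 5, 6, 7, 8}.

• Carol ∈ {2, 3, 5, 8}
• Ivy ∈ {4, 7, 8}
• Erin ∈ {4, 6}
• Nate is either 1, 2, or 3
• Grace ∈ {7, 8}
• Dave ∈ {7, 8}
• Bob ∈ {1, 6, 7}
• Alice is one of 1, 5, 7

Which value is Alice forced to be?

5

Grace and Dave share exactly the 2 values {7, 8}; by pigeonhole those values go to them, so strike 7, 8 from Carol, Ivy, Bob, Alice.
Ivy's domain is down to {4}, so Ivy = 4. Strike 4 from Erin.
Erin has just one choice, so Erin = 6. Remove 6 from Bob.
That leaves Bob = 1. Eliminate 1 elsewhere: Nate, Alice.
So Alice = 5.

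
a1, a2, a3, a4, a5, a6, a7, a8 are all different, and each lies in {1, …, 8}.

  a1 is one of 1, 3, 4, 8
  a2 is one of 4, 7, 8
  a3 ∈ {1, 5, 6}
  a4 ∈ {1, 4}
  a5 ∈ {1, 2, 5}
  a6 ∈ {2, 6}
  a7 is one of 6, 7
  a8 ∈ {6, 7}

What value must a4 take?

The 8 variables draw from only 8 values {1, 2, 3, 4, 5, 6, 7, 8}, so each is used; only a1 can be 3, hence a1 = 3.
The 7 still-open variables together cover exactly {1, 2, 4, 5, 6, 7, 8} — 7 values for 7 variables — and 8 appears only in a2's list, so a2 = 8.
Among the 6 still-open variables, 4 fits only a4 (and all 6 values in {1, 2, 4, 5, 6, 7} must be used), so a4 = 4.

4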